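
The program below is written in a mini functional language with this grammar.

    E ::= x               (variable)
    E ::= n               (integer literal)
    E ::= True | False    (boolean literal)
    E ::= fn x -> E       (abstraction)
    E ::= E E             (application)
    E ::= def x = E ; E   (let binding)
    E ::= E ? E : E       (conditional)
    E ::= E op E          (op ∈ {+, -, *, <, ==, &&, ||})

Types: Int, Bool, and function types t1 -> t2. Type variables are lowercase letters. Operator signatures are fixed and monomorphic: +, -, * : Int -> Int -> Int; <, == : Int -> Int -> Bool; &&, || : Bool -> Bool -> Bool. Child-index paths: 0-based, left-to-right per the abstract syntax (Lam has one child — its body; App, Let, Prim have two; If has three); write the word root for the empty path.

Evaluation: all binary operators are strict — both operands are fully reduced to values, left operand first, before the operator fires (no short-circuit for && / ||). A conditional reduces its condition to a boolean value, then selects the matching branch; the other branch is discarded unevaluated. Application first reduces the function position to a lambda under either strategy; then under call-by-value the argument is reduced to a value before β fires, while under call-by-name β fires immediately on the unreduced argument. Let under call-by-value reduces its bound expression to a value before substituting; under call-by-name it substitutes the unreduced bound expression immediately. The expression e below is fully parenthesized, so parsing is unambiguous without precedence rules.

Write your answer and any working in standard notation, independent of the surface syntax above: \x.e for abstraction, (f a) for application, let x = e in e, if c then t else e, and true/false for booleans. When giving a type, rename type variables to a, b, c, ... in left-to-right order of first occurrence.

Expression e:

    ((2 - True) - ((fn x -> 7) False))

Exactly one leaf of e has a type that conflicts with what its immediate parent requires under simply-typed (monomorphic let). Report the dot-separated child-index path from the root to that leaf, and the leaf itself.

Working:
  unify Int ~ Int
  unify Bool ~ Int
  FAIL: mismatch Bool ~ Int

Answer: 0.1 : true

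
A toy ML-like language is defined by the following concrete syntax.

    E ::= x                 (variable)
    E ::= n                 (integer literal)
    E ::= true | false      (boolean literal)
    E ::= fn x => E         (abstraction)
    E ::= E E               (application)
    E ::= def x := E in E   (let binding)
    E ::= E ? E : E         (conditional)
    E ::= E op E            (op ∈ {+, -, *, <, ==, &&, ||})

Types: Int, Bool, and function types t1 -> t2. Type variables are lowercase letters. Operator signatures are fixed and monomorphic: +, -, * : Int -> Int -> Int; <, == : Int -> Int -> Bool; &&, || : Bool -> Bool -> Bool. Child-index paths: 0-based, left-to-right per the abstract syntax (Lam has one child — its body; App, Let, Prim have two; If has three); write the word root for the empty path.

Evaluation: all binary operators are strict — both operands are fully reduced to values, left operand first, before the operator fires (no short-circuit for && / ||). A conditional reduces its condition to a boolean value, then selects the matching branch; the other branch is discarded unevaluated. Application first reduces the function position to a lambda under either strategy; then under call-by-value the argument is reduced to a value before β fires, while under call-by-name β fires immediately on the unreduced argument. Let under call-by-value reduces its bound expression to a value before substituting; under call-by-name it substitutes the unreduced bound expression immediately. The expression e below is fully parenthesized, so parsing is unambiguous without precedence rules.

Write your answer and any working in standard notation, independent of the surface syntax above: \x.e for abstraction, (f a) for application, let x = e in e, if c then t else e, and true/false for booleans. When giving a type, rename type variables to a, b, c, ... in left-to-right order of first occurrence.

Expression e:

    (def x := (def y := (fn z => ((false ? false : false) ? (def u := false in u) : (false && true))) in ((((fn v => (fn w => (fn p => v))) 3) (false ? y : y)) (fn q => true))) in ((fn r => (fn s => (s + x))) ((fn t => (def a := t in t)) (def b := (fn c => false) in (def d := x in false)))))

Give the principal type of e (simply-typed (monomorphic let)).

Working:
  unify Bool ~ Bool
  unify Bool ~ Bool
  unify Bool ~ Bool
let u : Bool
u : Bool
  unify Bool ~ Bool
  unify Bool ~ Bool
  unify Bool ~ Bool
\z._ : a -> Bool
let y : a -> Bool
v : b
\p._ : d -> b
\w._ : c -> d -> b
\v._ : b -> c -> d -> b
  unify b -> c -> d -> b ~ Int -> e
  unify b ~ Int
  unify c -> d -> Int ~ e
_ _ : c -> d -> Int
  unify Bool ~ Bool
y : a -> Bool
y : a -> Bool
  unify a -> Bool ~ a -> Bool
  unify a ~ a
  unify Bool ~ Bool
  unify c -> d -> Int ~ (a -> Bool) -> f
  unify c ~ a -> Bool
  unify d -> Int ~ f
_ _ : d -> Int
\q._ : g -> Bool
  unify d -> Int ~ (g -> Bool) -> h
  unify d ~ g -> Bool
  unify Int ~ h
_ _ : Int
let x : Int
s : j
  unify j ~ Int
x : Int
  unify Int ~ Int
\s._ : Int -> Int
\r._ : i -> Int -> Int
t : k
let a : k
t : k
\t._ : k -> k
\c._ : l -> Bool
let b : l -> Bool
x : Int
let d : Int
  unify k -> k ~ Bool -> m
  unify k ~ Bool
  unify Bool ~ m
_ _ : Bool
  unify i -> Int -> Int ~ Bool -> n
  unify i ~ Bool
  unify Int -> Int ~ n
_ _ : Int -> Int

Answer: Int -> Int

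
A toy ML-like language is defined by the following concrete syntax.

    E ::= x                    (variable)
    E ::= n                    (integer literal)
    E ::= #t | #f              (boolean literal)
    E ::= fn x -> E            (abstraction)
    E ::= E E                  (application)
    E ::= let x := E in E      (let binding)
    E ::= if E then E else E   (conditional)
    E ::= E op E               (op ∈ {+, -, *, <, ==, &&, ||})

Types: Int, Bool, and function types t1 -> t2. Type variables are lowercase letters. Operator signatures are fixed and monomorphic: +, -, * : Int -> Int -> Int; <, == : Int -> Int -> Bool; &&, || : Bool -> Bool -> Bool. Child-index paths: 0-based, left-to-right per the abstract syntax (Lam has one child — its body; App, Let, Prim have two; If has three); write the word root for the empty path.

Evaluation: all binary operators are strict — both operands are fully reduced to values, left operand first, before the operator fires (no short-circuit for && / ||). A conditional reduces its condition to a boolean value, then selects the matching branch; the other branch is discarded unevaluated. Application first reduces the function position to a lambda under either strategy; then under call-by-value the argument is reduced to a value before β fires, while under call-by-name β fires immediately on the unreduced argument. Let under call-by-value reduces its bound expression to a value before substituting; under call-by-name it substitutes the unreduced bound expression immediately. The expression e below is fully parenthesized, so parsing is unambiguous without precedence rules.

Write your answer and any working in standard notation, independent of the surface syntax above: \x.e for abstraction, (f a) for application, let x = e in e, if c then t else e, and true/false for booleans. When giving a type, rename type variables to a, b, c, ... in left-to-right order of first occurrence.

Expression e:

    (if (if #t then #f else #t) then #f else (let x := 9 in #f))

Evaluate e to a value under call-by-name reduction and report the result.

Working:
step 0: (if (if true then false else true) then false else (let x = 9 in false))
step 1: [if@0] (if false then false else (let x = 9 in false))
step 2: [if@root] (let x = 9 in false)
step 3: [let@root] false

Answer: false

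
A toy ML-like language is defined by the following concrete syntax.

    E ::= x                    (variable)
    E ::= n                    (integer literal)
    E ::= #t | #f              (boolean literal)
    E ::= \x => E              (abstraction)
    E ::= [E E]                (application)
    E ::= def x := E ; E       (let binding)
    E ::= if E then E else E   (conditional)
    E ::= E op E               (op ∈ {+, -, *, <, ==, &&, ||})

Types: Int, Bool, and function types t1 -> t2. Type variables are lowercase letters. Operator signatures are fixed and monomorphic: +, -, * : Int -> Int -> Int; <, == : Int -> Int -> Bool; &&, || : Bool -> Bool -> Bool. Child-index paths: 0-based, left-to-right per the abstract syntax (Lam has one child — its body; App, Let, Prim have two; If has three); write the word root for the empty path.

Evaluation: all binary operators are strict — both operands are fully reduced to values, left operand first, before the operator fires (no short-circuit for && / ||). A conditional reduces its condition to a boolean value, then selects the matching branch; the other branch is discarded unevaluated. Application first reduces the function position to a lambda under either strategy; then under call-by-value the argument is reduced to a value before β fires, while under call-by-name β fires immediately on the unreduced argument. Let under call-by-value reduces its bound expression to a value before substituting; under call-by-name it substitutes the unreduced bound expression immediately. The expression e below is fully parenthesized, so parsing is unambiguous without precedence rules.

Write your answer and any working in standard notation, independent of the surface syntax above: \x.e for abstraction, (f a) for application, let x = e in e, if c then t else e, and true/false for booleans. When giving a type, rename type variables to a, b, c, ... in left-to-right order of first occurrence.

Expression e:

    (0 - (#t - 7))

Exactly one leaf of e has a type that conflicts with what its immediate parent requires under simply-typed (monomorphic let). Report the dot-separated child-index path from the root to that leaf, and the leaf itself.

Answer: 1.0 : true

Trace:
  unify Int ~ Int
  unify Bool ~ Int
  FAIL: mismatch Bool ~ Int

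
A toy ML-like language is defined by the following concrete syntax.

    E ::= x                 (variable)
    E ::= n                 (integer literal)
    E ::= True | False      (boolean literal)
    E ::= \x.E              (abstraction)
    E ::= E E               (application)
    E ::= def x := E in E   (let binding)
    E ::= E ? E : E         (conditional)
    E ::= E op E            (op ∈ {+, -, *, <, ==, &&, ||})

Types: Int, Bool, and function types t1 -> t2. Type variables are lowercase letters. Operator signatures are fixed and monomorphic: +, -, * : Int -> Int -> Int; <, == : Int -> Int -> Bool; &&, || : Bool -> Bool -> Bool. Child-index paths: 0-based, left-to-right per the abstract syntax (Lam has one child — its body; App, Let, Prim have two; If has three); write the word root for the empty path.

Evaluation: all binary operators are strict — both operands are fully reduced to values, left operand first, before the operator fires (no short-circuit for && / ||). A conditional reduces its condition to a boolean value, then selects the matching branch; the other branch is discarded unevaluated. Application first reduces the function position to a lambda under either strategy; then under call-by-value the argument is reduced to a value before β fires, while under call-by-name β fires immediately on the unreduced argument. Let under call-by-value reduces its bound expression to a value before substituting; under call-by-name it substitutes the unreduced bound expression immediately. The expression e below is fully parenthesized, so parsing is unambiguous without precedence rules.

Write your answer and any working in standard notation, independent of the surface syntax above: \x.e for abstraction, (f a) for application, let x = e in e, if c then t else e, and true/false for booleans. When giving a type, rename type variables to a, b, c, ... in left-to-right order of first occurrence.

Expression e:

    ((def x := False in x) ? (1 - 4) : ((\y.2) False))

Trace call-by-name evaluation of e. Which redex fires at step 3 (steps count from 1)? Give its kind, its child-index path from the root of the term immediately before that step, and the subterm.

Answer: beta at root : ((\y.2) false)

Derivation:
step 0: (if (let x = false in x) then (1 - 4) else ((\y.2) false))
step 1: [let@0] (if false then (1 - 4) else ((\y.2) false))
step 2: [if@root] ((\y.2) false)
step 3: [beta@root] 2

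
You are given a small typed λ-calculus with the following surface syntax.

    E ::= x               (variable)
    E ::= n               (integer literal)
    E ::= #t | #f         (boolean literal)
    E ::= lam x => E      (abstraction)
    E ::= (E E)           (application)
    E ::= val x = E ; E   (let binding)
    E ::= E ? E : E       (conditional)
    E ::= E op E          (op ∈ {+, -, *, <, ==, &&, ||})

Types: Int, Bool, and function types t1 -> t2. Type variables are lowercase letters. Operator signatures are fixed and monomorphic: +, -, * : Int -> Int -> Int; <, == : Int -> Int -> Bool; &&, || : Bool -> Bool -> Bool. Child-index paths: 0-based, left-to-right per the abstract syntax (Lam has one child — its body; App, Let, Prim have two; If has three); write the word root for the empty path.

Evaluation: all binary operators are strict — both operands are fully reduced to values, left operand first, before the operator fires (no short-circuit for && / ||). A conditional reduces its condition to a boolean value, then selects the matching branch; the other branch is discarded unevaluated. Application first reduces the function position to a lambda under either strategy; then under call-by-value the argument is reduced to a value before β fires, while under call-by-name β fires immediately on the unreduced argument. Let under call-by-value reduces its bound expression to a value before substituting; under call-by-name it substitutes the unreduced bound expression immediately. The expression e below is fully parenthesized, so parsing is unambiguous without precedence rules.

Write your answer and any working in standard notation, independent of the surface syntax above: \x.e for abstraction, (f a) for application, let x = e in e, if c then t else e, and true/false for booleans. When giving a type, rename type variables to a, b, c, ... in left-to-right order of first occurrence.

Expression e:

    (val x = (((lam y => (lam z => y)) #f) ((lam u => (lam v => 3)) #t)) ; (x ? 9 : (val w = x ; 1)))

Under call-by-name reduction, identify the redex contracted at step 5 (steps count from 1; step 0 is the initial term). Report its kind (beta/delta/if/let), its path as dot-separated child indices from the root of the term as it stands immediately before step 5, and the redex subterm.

Answer: let at root : (let w = (((\y.(\z.y)) false) ((\u.(\v.3)) true)) in 1)

Derivation:
step 0: (let x = (((\y.(\z.y)) false) ((\u.(\v.3)) true)) in (if x then 9 else (let w = x in 1)))
step 1: [let@root] (if (((\y.(\z.y)) false) ((\u.(\v.3)) true)) then 9 else (let w = (((\y.(\z.y)) false) ((\u.(\v.3)) true)) in 1))
step 2: [beta@0.0] (if ((\z.false) ((\u.(\v.3)) true)) then 9 else (let w = (((\y.(\z.y)) false) ((\u.(\v.3)) true)) in 1))
step 3: [beta@0] (if false then 9 else (let w = (((\y.(\z.y)) false) ((\u.(\v.3)) true)) in 1))
step 4: [if@root] (let w = (((\y.(\z.y)) false) ((\u.(\v.3)) true)) in 1)
step 5: [let@root] 1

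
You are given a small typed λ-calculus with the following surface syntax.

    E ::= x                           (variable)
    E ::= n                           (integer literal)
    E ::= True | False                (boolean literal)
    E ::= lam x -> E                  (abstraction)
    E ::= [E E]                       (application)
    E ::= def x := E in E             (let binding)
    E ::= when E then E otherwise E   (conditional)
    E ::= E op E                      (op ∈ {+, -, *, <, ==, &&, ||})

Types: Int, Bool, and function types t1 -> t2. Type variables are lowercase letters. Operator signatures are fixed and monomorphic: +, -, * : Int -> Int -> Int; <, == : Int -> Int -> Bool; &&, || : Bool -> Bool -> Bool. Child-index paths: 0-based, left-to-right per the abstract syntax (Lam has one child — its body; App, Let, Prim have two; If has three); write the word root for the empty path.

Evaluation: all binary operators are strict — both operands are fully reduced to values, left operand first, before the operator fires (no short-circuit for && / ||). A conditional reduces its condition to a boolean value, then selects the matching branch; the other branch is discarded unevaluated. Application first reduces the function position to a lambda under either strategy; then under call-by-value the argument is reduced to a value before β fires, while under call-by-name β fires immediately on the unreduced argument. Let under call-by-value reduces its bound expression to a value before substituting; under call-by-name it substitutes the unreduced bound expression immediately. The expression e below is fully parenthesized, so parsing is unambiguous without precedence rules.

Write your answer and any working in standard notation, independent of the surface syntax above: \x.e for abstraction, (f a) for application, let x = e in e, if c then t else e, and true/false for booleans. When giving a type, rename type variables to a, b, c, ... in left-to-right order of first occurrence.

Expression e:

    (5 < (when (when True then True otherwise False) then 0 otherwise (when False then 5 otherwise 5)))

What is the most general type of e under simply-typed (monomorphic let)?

Derivation:
  unify Int ~ Int
  unify Bool ~ Bool
  unify Bool ~ Bool
  unify Bool ~ Bool
  unify Bool ~ Bool
  unify Int ~ Int
  unify Int ~ Int
  unify Int ~ Int

Answer: Bool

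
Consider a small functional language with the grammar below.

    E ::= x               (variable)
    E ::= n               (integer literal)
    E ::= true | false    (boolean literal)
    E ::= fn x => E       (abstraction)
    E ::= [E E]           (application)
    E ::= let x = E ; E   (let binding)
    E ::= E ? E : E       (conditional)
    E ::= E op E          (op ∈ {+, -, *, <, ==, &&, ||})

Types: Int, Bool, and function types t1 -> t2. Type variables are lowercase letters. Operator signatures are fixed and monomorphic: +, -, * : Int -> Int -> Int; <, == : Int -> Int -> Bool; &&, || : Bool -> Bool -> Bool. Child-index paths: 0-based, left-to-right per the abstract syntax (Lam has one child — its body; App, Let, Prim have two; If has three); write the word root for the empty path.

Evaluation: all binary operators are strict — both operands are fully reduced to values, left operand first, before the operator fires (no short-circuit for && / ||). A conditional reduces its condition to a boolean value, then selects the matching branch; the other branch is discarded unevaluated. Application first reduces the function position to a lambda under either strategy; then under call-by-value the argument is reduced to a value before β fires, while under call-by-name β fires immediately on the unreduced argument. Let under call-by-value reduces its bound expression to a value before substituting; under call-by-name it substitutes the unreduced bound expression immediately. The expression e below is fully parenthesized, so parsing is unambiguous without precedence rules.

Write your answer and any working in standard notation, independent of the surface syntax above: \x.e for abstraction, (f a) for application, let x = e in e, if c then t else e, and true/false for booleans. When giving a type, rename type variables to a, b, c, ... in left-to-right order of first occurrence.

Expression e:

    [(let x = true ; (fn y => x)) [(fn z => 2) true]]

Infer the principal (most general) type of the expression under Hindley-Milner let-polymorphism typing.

Answer: Bool

Derivation:
let x : Bool
x : Bool
\y._ : a -> Bool
\z._ : b -> Int
  unify b -> Int ~ Bool -> c
  unify b ~ Bool
  unify Int ~ c
_ _ : Int
  unify a -> Bool ~ Int -> d
  unify a ~ Int
  unify Bool ~ d
_ _ : Bool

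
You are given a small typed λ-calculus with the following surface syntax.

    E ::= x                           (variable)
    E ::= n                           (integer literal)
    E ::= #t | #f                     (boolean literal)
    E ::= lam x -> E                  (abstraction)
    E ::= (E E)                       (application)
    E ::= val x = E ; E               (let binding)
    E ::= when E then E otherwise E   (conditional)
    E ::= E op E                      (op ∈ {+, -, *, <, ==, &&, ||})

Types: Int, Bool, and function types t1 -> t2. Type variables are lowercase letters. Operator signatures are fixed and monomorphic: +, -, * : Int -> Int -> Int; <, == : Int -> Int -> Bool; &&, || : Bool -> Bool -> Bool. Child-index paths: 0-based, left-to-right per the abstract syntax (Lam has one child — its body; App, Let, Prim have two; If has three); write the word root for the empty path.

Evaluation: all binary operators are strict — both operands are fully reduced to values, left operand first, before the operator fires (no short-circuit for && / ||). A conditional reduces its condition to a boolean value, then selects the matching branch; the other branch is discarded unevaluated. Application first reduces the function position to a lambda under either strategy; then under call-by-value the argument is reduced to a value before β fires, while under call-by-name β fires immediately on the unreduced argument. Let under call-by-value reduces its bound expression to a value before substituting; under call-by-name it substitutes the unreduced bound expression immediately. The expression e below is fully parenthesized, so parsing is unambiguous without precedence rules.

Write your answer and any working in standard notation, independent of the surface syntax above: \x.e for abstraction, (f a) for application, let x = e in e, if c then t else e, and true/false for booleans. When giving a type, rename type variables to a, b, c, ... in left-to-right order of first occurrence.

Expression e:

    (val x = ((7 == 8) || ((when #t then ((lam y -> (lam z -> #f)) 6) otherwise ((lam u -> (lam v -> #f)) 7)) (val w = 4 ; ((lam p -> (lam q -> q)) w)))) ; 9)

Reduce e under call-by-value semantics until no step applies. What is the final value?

Answer: 9

Derivation:
step 0: (let x = ((7 == 8) || ((if true then ((\y.(\z.false)) 6) else ((\u.(\v.false)) 7)) (let w = 4 in ((\p.(\q.q)) w)))) in 9)
step 1: [delta@0.0] (let x = (false || ((if true then ((\y.(\z.false)) 6) else ((\u.(\v.false)) 7)) (let w = 4 in ((\p.(\q.q)) w)))) in 9)
step 2: [if@0.1.0] (let x = (false || (((\y.(\z.false)) 6) (let w = 4 in ((\p.(\q.q)) w)))) in 9)
step 3: [beta@0.1.0] (let x = (false || ((\z.false) (let w = 4 in ((\p.(\q.q)) w)))) in 9)
step 4: [let@0.1.1] (let x = (false || ((\z.false) ((\p.(\q.q)) 4))) in 9)
step 5: [beta@0.1.1] (let x = (false || ((\z.false) (\q.q))) in 9)
step 6: [beta@0.1] (let x = (false || false) in 9)
step 7: [delta@0] (let x = false in 9)
step 8: [let@root] 9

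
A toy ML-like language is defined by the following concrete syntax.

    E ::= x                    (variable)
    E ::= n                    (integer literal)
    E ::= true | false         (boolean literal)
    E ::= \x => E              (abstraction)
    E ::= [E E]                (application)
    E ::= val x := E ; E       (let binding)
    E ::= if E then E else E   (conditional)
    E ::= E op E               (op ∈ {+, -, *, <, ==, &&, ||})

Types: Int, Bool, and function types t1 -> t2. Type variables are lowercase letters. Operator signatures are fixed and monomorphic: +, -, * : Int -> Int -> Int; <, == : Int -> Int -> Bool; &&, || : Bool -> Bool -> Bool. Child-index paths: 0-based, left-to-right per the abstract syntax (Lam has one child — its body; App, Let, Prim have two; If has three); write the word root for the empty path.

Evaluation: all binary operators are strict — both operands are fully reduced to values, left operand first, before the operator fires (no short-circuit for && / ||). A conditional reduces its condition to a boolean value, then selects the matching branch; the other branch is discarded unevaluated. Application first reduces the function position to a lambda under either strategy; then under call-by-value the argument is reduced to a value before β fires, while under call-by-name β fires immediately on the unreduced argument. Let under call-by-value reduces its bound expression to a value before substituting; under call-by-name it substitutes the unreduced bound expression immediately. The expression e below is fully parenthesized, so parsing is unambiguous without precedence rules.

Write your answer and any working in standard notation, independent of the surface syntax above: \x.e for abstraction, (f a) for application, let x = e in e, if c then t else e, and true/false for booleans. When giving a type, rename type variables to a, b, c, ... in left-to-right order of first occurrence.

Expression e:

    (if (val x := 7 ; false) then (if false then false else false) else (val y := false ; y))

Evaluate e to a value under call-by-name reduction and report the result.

Answer: false

Working:
step 0: (if (let x = 7 in false) then (if false then false else false) else (let y = false in y))
step 1: [let@0] (if false then (if false then false else false) else (let y = false in y))
step 2: [if@root] (let y = false in y)
step 3: [let@root] false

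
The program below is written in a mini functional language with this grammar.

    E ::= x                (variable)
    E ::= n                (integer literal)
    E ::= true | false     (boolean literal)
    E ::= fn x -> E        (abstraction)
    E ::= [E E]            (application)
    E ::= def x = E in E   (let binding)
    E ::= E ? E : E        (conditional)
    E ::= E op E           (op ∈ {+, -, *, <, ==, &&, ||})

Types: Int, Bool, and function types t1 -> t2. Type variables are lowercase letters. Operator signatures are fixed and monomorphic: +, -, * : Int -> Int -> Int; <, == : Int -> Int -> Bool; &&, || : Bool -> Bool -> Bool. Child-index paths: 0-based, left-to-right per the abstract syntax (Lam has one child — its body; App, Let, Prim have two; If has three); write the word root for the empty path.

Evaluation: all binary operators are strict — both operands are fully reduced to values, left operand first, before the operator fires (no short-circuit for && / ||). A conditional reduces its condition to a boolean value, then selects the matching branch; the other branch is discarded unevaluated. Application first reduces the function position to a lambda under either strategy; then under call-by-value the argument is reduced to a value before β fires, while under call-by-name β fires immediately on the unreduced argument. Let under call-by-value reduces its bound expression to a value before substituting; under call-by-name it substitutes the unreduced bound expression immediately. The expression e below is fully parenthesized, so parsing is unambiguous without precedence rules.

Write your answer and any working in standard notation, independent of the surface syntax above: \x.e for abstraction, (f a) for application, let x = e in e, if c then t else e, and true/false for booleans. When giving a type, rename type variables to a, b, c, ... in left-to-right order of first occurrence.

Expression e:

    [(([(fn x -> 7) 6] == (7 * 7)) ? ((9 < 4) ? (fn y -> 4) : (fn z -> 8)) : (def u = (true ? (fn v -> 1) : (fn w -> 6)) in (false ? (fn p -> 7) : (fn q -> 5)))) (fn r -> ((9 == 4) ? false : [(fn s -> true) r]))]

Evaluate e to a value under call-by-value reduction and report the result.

Answer: 5

Trace:
step 0: ((if (((\x.7) 6) == (7 * 7)) then (if (9 < 4) then (\y.4) else (\z.8)) else (let u = (if true then (\v.1) else (\w.6)) in (if false then (\p.7) else (\q.5)))) (\r.(if (9 == 4) then false else ((\s.true) r))))
step 1: [beta@0.0.0] ((if (7 == (7 * 7)) then (if (9 < 4) then (\y.4) else (\z.8)) else (let u = (if true then (\v.1) else (\w.6)) in (if false then (\p.7) else (\q.5)))) (\r.(if (9 == 4) then false else ((\s.true) r))))
step 2: [delta@0.0.1] ((if (7 == 49) then (if (9 < 4) then (\y.4) else (\z.8)) else (let u = (if true then (\v.1) else (\w.6)) in (if false then (\p.7) else (\q.5)))) (\r.(if (9 == 4) then false else ((\s.true) r))))
step 3: [delta@0.0] ((if false then (if (9 < 4) then (\y.4) else (\z.8)) else (let u = (if true then (\v.1) else (\w.6)) in (if false then (\p.7) else (\q.5)))) (\r.(if (9 == 4) then false else ((\s.true) r))))
step 4: [if@0] ((let u = (if true then (\v.1) else (\w.6)) in (if false then (\p.7) else (\q.5))) (\r.(if (9 == 4) then false else ((\s.true) r))))
step 5: [if@0.0] ((let u = (\v.1) in (if false then (\p.7) else (\q.5))) (\r.(if (9 == 4) then false else ((\s.true) r))))
step 6: [let@0] ((if false then (\p.7) else (\q.5)) (\r.(if (9 == 4) then false else ((\s.true) r))))
step 7: [if@0] ((\q.5) (\r.(if (9 == 4) then false else ((\s.true) r))))
step 8: [beta@root] 5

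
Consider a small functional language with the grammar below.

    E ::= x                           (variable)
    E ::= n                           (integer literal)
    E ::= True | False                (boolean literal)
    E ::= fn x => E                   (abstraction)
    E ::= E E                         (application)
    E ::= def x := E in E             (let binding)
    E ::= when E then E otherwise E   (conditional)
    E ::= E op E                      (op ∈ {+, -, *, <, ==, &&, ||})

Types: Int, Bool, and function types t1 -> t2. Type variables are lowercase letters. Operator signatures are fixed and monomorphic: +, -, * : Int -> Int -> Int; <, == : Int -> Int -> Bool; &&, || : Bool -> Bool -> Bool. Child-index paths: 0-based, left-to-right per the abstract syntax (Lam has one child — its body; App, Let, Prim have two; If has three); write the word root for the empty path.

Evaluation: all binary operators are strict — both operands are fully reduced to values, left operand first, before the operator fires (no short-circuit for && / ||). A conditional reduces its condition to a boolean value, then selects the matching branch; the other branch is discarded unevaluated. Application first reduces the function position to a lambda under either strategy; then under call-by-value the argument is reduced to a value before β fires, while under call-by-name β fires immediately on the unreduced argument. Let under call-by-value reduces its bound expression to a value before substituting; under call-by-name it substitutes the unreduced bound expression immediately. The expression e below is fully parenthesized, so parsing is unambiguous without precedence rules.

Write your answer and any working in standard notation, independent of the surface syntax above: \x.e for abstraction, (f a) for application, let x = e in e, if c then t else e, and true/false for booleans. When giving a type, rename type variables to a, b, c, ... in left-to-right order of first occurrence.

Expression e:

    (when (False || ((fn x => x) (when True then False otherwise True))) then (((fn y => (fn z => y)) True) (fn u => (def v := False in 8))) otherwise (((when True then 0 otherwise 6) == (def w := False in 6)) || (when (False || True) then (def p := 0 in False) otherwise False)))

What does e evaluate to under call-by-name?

Trace:
step 0: (if (false || ((\x.x) (if true then false else true))) then (((\y.(\z.y)) true) (\u.(let v = false in 8))) else (((if true then 0 else 6) == (let w = false in 6)) || (if (false || true) then (let p = 0 in false) else false)))
step 1: [beta@0.1] (if (false || (if true then false else true)) then (((\y.(\z.y)) true) (\u.(let v = false in 8))) else (((if true then 0 else 6) == (let w = false in 6)) || (if (false || true) then (let p = 0 in false) else false)))
step 2: [if@0.1] (if (false || false) then (((\y.(\z.y)) true) (\u.(let v = false in 8))) else (((if true then 0 else 6) == (let w = false in 6)) || (if (false || true) then (let p = 0 in false) else false)))
step 3: [delta@0] (if false then (((\y.(\z.y)) true) (\u.(let v = false in 8))) else (((if true then 0 else 6) == (let w = false in 6)) || (if (false || true) then (let p = 0 in false) else false)))
step 4: [if@root] (((if true then 0 else 6) == (let w = false in 6)) || (if (false || true) then (let p = 0 in false) else false))
step 5: [if@0.0] ((0 == (let w = false in 6)) || (if (false || true) then (let p = 0 in false) else false))
step 6: [let@0.1] ((0 == 6) || (if (false || true) then (let p = 0 in false) else false))
step 7: [delta@0] (false || (if (false || true) then (let p = 0 in false) else false))
step 8: [delta@1.0] (false || (if true then (let p = 0 in false) else false))
step 9: [if@1] (false || (let p = 0 in false))
step 10: [let@1] (false || false)
step 11: [delta@root] false

Answer: false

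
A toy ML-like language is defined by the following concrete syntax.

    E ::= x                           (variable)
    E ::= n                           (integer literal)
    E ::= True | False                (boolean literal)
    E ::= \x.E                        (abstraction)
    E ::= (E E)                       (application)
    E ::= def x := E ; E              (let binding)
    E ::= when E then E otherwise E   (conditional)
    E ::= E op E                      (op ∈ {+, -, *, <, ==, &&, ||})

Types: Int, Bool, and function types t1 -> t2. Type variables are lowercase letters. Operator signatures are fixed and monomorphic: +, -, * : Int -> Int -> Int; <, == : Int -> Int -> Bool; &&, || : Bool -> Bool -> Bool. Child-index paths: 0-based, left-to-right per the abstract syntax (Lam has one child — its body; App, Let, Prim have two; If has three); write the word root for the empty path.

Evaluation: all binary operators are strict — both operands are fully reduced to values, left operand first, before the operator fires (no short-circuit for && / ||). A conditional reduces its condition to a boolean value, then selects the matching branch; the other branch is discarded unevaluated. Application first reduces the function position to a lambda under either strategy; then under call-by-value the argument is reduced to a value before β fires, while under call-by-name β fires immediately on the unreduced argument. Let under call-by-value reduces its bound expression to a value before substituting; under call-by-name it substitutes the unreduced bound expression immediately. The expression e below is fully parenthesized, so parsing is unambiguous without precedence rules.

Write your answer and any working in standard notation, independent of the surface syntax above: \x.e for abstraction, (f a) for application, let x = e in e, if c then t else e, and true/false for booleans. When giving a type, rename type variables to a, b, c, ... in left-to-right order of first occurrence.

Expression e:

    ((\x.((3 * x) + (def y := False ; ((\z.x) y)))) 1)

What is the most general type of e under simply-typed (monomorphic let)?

Answer: Int

Trace:
  unify Int ~ Int
x : a
  unify a ~ Int
  unify Int ~ Int
let y : Bool
x : Int
\z._ : b -> Int
y : Bool
  unify b -> Int ~ Bool -> c
  unify b ~ Bool
  unify Int ~ c
_ _ : Int
  unify Int ~ Int
\x._ : Int -> Int
  unify Int -> Int ~ Int -> d
  unify Int ~ Int
  unify Int ~ d
_ _ : Int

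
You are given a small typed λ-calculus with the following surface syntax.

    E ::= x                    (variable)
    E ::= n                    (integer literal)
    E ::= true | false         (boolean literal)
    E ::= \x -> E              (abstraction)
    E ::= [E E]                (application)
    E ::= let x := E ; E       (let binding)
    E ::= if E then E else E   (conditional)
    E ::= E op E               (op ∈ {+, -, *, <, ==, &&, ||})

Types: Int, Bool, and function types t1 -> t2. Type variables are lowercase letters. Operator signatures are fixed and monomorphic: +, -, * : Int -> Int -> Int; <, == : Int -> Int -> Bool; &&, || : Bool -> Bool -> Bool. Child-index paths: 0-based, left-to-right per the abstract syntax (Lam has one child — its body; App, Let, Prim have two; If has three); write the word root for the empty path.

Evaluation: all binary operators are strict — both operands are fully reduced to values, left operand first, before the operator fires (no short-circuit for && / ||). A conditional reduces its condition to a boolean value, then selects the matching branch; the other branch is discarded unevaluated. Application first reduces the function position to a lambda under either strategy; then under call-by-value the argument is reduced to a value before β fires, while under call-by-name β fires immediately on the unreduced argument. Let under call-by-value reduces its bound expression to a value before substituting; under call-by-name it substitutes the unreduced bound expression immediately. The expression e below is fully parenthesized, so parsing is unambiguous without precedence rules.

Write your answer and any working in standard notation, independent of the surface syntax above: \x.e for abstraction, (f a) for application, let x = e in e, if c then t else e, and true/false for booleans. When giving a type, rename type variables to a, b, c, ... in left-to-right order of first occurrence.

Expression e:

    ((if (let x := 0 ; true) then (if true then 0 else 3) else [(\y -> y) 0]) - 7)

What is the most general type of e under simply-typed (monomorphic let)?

Trace:
let x : Int
  unify Bool ~ Bool
  unify Bool ~ Bool
  unify Int ~ Int
y : a
\y._ : a -> a
  unify a -> a ~ Int -> b
  unify a ~ Int
  unify Int ~ b
_ _ : Int
  unify Int ~ Int
  unify Int ~ Int
  unify Int ~ Int

Answer: Int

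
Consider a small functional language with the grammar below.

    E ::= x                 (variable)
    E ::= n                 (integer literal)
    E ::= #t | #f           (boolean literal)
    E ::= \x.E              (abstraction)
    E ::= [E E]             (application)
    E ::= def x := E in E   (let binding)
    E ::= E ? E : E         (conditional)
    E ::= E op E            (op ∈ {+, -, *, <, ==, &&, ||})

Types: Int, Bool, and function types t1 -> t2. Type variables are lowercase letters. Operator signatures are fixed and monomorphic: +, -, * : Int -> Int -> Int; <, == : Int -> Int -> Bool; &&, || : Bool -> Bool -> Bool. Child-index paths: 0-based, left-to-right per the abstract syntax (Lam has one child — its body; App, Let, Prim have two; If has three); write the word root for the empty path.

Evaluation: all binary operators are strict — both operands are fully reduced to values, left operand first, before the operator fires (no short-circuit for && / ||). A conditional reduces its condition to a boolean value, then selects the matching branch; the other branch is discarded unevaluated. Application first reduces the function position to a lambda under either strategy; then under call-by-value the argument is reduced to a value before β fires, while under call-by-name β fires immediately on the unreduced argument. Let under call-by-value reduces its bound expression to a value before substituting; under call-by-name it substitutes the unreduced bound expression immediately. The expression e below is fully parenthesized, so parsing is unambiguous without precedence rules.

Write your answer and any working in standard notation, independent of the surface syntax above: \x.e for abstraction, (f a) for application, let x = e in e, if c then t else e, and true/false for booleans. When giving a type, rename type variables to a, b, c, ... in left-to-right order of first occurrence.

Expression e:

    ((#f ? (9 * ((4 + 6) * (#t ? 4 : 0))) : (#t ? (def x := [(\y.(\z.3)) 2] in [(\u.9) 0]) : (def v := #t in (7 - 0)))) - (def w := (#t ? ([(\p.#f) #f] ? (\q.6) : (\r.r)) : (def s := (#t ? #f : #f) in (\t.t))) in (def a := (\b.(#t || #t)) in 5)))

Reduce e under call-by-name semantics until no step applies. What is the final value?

Derivation:
step 0: ((if false then (9 * ((4 + 6) * (if true then 4 else 0))) else (if true then (let x = ((\y.(\z.3)) 2) in ((\u.9) 0)) else (let v = true in (7 - 0)))) - (let w = (if true then (if ((\p.false) false) then (\q.6) else (\r.r)) else (let s = (if true then false else false) in (\t.t))) in (let a = (\b.(true || true)) in 5)))
step 1: [if@0] ((if true then (let x = ((\y.(\z.3)) 2) in ((\u.9) 0)) else (let v = true in (7 - 0))) - (let w = (if true then (if ((\p.false) false) then (\q.6) else (\r.r)) else (let s = (if true then false else false) in (\t.t))) in (let a = (\b.(true || true)) in 5)))
step 2: [if@0] ((let x = ((\y.(\z.3)) 2) in ((\u.9) 0)) - (let w = (if true then (if ((\p.false) false) then (\q.6) else (\r.r)) else (let s = (if true then false else false) in (\t.t))) in (let a = (\b.(true || true)) in 5)))
step 3: [let@0] (((\u.9) 0) - (let w = (if true then (if ((\p.false) false) then (\q.6) else (\r.r)) else (let s = (if true then false else false) in (\t.t))) in (let a = (\b.(true || true)) in 5)))
step 4: [beta@0] (9 - (let w = (if true then (if ((\p.false) false) then (\q.6) else (\r.r)) else (let s = (if true then false else false) in (\t.t))) in (let a = (\b.(true || true)) in 5)))
step 5: [let@1] (9 - (let a = (\b.(true || true)) in 5))
step 6: [let@1] (9 - 5)
step 7: [delta@root] 4

Answer: 4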